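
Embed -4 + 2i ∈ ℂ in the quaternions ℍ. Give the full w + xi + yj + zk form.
-4 + 2i + 0j + 0k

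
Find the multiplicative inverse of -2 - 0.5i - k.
-0.381 + 0.0952i + 0.1905k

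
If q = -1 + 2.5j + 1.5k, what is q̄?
-1 - 2.5j - 1.5k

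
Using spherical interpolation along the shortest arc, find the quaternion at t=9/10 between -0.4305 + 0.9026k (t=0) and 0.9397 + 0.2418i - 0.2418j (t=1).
-0.9398 - 0.2279i + 0.2279j + 0.1137k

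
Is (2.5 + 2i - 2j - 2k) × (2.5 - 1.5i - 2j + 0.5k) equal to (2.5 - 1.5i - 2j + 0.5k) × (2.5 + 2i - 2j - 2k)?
No: pq = 6.25 - 3.75i - 8j - 10.75k ≠ 6.25 + 6.25i - 12j + 3.25k = qp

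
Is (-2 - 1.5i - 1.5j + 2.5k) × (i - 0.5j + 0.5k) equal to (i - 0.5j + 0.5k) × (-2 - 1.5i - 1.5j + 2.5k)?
No: pq = -0.5 - 1.5i + 4.25j + 1.25k ≠ -0.5 - 2.5i - 2.25j - 3.25k = qp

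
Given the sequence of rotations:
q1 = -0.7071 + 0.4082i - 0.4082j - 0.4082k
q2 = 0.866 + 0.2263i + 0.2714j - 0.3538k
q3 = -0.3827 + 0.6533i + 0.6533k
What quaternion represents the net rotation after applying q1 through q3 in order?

q2 · q1 = -0.7384 - 0.0617i - 0.5975j - 0.3065k
q3 · q2 · q1 = 0.5231 - 0.0684i + 0.3886j - 0.7554k
0.5231 - 0.0684i + 0.3886j - 0.7554k


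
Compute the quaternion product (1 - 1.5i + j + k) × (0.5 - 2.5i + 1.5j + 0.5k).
-5.25 - 4.25i + 0.25j + 1.25k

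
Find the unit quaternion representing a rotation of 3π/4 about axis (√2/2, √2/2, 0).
0.3827 + 0.6533i + 0.6533j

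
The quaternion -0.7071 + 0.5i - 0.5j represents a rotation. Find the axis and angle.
axis = (√2/2, -√2/2, 0), θ = 3π/2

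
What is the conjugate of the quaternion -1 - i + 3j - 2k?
-1 + i - 3j + 2k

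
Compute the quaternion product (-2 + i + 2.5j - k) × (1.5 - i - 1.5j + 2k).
3.75 + 7i + 5.75j - 4.5k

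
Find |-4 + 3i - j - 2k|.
√30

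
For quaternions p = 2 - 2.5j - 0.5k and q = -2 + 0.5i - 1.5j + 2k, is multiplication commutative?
No: pq = -6.75 - 4.75i + 1.75j + 6.25k ≠ -6.75 + 6.75i + 2.25j + 3.75k = qp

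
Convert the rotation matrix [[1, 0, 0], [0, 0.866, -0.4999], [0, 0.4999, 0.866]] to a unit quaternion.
0.9659 + 0.2588i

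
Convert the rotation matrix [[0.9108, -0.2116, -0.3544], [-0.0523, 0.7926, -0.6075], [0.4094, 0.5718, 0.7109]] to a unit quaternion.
0.9239 + 0.3191i - 0.2067j + 0.0431k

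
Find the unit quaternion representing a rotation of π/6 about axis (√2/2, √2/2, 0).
0.9659 + 0.183i + 0.183j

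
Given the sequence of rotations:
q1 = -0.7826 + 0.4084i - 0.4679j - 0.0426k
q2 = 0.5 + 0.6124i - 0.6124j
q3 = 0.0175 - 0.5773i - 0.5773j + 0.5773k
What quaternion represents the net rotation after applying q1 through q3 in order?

q2 · q1 = -0.9279 - 0.249i + 0.2714j - 0.0577k
q3 · q2 · q1 = 0.03 + 0.408i + 0.3634j - 0.8371k
0.03 + 0.408i + 0.3634j - 0.8371k


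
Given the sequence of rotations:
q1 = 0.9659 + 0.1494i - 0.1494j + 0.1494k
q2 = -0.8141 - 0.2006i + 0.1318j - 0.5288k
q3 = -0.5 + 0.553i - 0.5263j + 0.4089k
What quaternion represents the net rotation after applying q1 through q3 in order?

q2 · q1 = -0.6577 - 0.3747i + 0.1999j - 0.6221k
q3 · q2 · q1 = 0.8956 + 0.0693i + 0.437j - 0.0445k
0.8956 + 0.0693i + 0.437j - 0.0445k


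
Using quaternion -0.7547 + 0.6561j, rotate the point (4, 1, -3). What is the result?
(3.527, 1, 3.544)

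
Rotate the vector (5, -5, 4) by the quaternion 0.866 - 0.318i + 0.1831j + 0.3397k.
(7.439, 2.225, 2.389)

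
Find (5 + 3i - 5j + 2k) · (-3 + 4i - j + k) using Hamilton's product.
-34 + 8i + 15j + 16k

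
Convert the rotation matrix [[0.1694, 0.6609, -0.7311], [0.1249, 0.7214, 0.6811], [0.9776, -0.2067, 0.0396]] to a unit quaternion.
0.6947 - 0.3195i - 0.6149j - 0.1929k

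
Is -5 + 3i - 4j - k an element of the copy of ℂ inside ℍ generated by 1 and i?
No. The quaternion -5 + 3i - 4j - k has j-coefficient y = -4 and k-coefficient z = -1, not both zero, so it does not lie in the complex subalgebra spanned by 1 and i.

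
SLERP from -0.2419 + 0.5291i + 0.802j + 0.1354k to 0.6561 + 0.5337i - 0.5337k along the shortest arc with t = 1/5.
-0.0305 + 0.6566i + 0.7529j - 0.0328k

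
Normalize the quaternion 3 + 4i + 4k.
0.4685 + 0.6247i + 0.6247k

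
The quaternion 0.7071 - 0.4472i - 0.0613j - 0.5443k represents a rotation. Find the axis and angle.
axis = (-0.6324, -0.0867, -0.7698), θ = π/2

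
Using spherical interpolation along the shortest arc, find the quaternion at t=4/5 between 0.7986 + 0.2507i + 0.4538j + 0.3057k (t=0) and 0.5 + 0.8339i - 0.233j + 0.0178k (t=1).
0.6196 + 0.7746i - 0.0911j + 0.0884k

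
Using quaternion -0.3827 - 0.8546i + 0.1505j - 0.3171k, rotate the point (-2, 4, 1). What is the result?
(-3.08, -3.368, 0.414)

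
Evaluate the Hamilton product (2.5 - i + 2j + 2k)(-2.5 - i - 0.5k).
-6.25 - i - 7.5j - 4.25k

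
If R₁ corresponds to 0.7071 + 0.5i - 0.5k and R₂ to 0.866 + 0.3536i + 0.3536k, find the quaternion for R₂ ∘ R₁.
0.6123 + 0.683i + 0.3536j - 0.183k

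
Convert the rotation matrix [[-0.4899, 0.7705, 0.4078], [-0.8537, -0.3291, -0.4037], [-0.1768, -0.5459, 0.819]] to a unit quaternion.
-0.5 + 0.0711i - 0.2923j + 0.8121k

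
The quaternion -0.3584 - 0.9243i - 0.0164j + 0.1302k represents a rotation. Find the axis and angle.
axis = (-0.9901, -0.0176, 0.1395), θ = 222°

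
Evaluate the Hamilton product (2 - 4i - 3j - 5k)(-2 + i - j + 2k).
7 - i + 7j + 21k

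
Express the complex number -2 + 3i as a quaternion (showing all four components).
-2 + 3i + 0j + 0k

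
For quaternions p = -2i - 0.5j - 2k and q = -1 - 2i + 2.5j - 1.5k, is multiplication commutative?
No: pq = -5.75 + 7.75i + 1.5j - 4k ≠ -5.75 - 3.75i - 0.5j + 8k = qp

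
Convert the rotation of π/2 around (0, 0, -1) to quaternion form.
0.7071 - 0.7071k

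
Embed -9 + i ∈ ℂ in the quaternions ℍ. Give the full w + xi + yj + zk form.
-9 + i + 0j + 0k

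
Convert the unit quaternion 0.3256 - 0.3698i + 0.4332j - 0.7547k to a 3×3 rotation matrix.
[[-0.5145, 0.1711, 0.8403], [-0.8119, -0.4126, -0.4131], [0.2761, -0.8947, 0.3512]]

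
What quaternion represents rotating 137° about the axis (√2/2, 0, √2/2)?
0.3665 + 0.6579i + 0.6579k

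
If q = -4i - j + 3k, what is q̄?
4i + j - 3k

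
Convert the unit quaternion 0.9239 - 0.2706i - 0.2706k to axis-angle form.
axis = (-√2/2, 0, -√2/2), θ = π/4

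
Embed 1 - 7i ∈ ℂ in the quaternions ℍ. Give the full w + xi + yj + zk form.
1 - 7i + 0j + 0k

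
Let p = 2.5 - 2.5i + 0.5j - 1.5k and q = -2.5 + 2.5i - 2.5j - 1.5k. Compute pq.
-1 + 8i - 15j + 5k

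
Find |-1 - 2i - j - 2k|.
√10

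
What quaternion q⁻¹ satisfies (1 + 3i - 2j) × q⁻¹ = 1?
0.0714 - 0.2143i + 0.1429j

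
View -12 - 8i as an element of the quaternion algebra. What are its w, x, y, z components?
-12 - 8i + 0j + 0k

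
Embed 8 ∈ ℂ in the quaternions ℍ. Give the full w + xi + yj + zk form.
8 + 0i + 0j + 0k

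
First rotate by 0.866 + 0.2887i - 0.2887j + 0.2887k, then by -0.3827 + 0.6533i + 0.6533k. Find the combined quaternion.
-0.7086 + 0.6439i + 0.1105j + 0.2667k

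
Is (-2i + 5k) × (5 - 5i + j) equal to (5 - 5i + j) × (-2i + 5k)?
No: pq = -10 - 15i - 25j + 23k ≠ -10 - 5i + 25j + 27k = qp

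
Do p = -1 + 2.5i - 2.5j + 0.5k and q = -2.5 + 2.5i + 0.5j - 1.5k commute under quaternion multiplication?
No: pq = -1.75 - 5.25i + 10.75j + 7.75k ≠ -1.75 - 12.25i + 0.75j - 7.25k = qp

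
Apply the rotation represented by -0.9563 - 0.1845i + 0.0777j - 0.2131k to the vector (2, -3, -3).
(3.313, -0.608, -3.264)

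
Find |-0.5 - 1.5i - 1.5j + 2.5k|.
√11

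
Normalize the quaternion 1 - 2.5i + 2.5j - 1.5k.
0.252 - 0.6299i + 0.6299j - 0.378k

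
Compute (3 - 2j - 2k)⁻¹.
0.1765 + 0.1176j + 0.1176k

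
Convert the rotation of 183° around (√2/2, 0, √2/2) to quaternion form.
-0.0262 + 0.7069i + 0.7069k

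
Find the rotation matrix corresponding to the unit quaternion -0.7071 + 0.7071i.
[[1, 0, 0], [0, 0, 1], [0, -1, 0]]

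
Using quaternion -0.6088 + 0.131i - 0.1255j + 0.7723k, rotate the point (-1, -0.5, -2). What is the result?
(-0.94, 1.156, -1.741)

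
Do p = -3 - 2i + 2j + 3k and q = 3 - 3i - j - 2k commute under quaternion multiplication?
No: pq = -7 + 2i - 4j + 23k ≠ -7 + 4i + 22j + 7k = qp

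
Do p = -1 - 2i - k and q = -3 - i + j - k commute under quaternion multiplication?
No: pq = 8i - 2j + 2k ≠ 6i + 6k = qp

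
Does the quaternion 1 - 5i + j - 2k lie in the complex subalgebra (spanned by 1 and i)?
No. The quaternion 1 - 5i + j - 2k has j-coefficient y = 1 and k-coefficient z = -2, not both zero, so it does not lie in the complex subalgebra spanned by 1 and i.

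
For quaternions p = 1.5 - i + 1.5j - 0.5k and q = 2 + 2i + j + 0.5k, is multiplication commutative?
No: pq = 3.75 + 2.25i + 4j - 4.25k ≠ 3.75 - 0.25i + 5j + 3.75k = qp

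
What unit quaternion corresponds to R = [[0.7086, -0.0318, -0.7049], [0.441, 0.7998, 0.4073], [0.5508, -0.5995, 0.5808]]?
0.8788 - 0.2864i - 0.3572j + 0.1345k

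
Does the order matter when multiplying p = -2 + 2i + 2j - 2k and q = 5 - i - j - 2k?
Yes: pq = -10 + 6i + 18j - 6k ≠ -10 + 18i + 6j - 6k = qp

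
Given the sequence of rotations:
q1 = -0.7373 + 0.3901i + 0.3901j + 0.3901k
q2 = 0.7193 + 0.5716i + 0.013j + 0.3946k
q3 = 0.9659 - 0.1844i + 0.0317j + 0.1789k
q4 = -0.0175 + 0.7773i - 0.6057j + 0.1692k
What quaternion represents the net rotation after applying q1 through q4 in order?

q2 · q1 = -0.9123 - 0.2897i + 0.202j + 0.2076k
q3 · q2 · q1 = -0.9782 - 0.1411i + 0.1526j + 0.0092k
q4 · q3 · q2 · q1 = 0.2177 - 0.7893i + 0.5588j - 0.1325k
0.2177 - 0.7893i + 0.5588j - 0.1325k


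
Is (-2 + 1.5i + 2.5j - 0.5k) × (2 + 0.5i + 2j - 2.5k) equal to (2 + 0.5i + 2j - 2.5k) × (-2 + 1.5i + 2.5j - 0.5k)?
No: pq = -11 - 3.25i + 4.5j + 5.75k ≠ -11 + 7.25i - 2.5j + 2.25k = qp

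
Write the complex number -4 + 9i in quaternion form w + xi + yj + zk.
-4 + 9i + 0j + 0k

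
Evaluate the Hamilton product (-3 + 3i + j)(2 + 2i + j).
-13 - j + k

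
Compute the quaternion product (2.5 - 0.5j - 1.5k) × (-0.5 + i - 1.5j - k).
-3.5 + 0.75i - 5j - 1.25k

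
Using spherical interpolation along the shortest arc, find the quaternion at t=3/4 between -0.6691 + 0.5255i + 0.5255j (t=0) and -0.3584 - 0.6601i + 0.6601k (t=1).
0.0801 + 0.7801i + 0.1891j - 0.591k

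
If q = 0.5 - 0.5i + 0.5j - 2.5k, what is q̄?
0.5 + 0.5i - 0.5j + 2.5k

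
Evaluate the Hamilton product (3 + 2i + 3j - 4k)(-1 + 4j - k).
-19 + 11i + 11j + 9k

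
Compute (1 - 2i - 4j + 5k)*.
1 + 2i + 4j - 5k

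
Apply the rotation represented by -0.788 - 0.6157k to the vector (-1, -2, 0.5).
(1.699, -1.454, 0.5)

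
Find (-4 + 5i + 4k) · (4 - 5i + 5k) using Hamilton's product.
-11 + 40i - 45j - 4k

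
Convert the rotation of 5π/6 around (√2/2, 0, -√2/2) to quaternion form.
0.2588 + 0.683i - 0.683k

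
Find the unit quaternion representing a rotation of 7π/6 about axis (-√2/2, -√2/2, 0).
-0.2588 - 0.683i - 0.683j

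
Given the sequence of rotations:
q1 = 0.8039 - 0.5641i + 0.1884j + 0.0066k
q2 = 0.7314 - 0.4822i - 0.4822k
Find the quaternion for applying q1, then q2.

q2 · q1 = 0.3191 - 0.7094i + 0.413j - 0.4737k
0.3191 - 0.7094i + 0.413j - 0.4737k


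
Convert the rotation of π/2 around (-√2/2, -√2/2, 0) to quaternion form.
0.7071 - 0.5i - 0.5j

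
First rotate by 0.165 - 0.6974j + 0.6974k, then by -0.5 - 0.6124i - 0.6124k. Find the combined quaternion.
0.3446 - 0.5281i + 0.7758j - 0.0227k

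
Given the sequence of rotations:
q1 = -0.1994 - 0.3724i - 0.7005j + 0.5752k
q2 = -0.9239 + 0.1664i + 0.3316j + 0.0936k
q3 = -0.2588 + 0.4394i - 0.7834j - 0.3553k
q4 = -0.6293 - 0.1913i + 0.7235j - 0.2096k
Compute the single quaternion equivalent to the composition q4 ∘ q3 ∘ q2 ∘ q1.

q2 · q1 = 0.4246 + 0.5672i + 0.4505j - 0.5432k
q3 · q2 · q1 = -0.1992 + 0.6254i - 0.4121j + 0.632k
q4 · q3 · q2 · q1 = 0.6756 + 0.0154i + 0.105j - 0.7296k
0.6756 + 0.0154i + 0.105j - 0.7296k


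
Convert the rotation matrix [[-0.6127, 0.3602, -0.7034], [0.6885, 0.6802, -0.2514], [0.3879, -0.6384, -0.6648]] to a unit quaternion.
-0.3173 + 0.3049i + 0.8599j - 0.2587k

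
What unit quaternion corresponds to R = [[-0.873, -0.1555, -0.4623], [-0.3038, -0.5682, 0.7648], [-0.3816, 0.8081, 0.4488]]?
-0.0436 - 0.2482i + 0.4626j + 0.85k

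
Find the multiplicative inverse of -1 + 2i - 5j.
-0.0333 - 0.0667i + 0.1667j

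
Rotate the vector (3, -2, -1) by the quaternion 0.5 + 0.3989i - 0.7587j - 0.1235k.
(1.276, -3.277, 1.277)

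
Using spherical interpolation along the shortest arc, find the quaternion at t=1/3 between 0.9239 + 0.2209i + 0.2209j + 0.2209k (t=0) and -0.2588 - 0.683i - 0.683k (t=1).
0.7795 + 0.4278i + 0.1623j + 0.4278k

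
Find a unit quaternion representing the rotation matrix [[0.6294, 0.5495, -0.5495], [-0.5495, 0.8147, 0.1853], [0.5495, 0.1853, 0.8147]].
0.9026 - 0.3044j - 0.3044k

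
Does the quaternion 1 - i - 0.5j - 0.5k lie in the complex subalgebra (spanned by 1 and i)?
No. The quaternion 1 - i - 0.5j - 0.5k has j-coefficient y = -0.5 and k-coefficient z = -0.5, not both zero, so it does not lie in the complex subalgebra spanned by 1 and i.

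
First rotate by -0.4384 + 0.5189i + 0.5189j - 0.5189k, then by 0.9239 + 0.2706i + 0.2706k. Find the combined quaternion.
-0.405 + 0.2204i + 0.7602j - 0.4576k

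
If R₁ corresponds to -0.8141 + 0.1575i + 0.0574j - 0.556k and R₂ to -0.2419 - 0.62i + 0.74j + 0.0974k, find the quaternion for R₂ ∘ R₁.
0.3063 + 0.0496i - 0.9457j - 0.0969k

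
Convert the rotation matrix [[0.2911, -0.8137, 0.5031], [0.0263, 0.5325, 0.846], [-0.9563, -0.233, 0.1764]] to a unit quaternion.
0.7071 - 0.3815i + 0.516j + 0.297k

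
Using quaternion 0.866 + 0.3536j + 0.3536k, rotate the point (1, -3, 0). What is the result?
(2.337, -1.637, -1.363)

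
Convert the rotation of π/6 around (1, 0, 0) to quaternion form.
0.9659 + 0.2588i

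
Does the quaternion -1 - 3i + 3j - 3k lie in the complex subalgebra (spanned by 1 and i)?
No. The quaternion -1 - 3i + 3j - 3k has j-coefficient y = 3 and k-coefficient z = -3, not both zero, so it does not lie in the complex subalgebra spanned by 1 and i.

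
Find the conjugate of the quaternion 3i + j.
-3i - j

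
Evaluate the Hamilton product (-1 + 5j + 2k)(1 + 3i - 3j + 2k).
10 + 13i + 14j - 15k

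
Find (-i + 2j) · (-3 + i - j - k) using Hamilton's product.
3 + i - 7j - k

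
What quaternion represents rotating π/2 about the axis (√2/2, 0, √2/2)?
0.7071 + 0.5i + 0.5k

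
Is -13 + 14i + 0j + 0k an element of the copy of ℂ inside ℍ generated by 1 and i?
Yes. The quaternion -13 + 14i has j- and k-coefficients y = z = 0, so it lies in the complex subalgebra spanned by 1 and i.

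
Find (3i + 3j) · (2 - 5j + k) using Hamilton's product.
15 + 9i + 3j - 15k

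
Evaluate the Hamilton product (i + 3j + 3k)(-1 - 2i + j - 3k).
8 - 13i - 6j + 4k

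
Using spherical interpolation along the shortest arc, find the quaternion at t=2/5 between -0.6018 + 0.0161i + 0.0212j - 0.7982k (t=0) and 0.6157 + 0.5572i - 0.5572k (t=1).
-0.1239 + 0.326i + 0.0166j - 0.9371k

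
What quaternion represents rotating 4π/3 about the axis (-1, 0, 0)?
-0.5 - 0.866i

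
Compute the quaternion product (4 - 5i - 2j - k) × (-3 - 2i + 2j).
-18 + 9i + 16j - 11k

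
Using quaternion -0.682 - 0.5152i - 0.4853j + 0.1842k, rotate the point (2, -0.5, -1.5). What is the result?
(-0.162, 1.619, -1.963)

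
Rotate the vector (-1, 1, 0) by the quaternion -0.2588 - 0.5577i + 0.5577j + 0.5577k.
(-0.089, 0.667, 1.244)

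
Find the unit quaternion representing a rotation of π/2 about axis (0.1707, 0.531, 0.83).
0.7071 + 0.1207i + 0.3755j + 0.5869k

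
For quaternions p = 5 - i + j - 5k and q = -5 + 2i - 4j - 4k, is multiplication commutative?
No: pq = -39 - 9i - 39j + 7k ≠ -39 + 39i - 11j + 3k = qp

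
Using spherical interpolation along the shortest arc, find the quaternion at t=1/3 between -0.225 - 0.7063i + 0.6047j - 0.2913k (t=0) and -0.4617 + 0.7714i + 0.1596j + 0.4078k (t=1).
0.0164 - 0.8383i + 0.3891j - 0.3817k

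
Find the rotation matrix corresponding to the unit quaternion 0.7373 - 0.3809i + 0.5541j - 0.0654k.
[[0.3774, -0.3257, 0.8669], [-0.5186, 0.7013, 0.4892], [-0.7673, -0.6342, 0.0958]]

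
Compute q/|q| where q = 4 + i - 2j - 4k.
0.6576 + 0.1644i - 0.3288j - 0.6576k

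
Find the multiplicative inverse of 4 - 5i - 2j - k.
0.087 + 0.1087i + 0.0435j + 0.0217k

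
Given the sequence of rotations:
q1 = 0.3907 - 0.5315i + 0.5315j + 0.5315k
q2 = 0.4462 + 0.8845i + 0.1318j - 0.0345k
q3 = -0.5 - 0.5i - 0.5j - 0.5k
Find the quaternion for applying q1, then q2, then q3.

q2 · q1 = 0.5927 + 0.1968i - 0.1631j + 0.7638k
q3 · q2 · q1 = 0.1024 - 0.8582i + 0.0687j - 0.4983k
0.1024 - 0.8582i + 0.0687j - 0.4983k


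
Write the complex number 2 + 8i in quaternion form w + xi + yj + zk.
2 + 8i + 0j + 0k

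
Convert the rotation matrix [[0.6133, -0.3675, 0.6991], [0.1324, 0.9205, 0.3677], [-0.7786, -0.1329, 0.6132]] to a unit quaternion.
0.887 - 0.1411i + 0.4165j + 0.1409k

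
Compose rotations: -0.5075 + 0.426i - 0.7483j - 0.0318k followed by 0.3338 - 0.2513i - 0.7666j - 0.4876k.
-0.6515 - 0.0708i - 0.0764j + 0.7515k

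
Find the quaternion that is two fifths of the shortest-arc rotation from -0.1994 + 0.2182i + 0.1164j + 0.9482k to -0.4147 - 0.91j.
0.081 + 0.1748i + 0.6214j + 0.7595k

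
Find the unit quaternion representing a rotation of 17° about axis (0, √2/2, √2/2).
0.989 + 0.1045j + 0.1045k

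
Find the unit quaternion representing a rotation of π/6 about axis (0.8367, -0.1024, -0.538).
0.9659 + 0.2166i - 0.0265j - 0.1392k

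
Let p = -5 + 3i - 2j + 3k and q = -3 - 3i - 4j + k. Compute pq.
13 + 16i + 14j - 32k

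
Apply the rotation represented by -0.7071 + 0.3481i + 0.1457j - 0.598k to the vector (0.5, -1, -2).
(2.11, -0.205, -0.869)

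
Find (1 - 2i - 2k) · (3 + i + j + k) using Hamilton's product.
7 - 3i + j - 7k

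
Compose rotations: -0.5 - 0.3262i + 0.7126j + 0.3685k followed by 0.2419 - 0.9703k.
0.2366 + 0.6125i + 0.4889j + 0.5743k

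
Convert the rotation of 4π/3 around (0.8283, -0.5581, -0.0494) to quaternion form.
-0.5 + 0.7173i - 0.4833j - 0.0428k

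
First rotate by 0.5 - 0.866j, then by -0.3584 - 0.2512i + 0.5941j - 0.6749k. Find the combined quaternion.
0.3353 - 0.7101i + 0.6074j - 0.1199k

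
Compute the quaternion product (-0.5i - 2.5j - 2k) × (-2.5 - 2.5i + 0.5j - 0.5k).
-1 + 3.5i + 11j - 1.5k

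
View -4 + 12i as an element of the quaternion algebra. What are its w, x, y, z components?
-4 + 12i + 0j + 0k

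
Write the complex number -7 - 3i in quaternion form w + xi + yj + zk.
-7 - 3i + 0j + 0k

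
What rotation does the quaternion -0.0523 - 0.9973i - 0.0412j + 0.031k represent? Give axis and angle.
axis = (-0.9987, -0.0413, 0.031), θ = 186°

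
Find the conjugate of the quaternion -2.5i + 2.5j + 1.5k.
2.5i - 2.5j - 1.5k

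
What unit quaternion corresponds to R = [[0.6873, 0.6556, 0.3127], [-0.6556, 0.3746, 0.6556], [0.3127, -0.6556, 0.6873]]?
0.829 - 0.3954i - 0.3954k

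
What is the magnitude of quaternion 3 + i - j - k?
√12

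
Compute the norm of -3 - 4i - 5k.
√50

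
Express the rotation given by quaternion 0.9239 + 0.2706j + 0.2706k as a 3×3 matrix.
[[0.7071, -0.5, 0.5], [0.5, 0.8536, 0.1464], [-0.5, 0.1464, 0.8536]]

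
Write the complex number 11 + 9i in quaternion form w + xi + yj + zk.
11 + 9i + 0j + 0k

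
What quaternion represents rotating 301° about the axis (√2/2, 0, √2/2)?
-0.8704 + 0.3482i + 0.3482k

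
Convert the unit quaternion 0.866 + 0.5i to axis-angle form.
axis = (1, 0, 0), θ = π/3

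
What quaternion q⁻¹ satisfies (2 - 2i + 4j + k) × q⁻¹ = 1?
0.08 + 0.08i - 0.16j - 0.04k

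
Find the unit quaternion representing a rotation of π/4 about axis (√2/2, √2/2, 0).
0.9239 + 0.2706i + 0.2706j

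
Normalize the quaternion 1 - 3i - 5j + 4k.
0.14 - 0.4201i - 0.7001j + 0.5601k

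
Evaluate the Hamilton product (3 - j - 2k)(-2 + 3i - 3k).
-12 + 12i - 4j - 2k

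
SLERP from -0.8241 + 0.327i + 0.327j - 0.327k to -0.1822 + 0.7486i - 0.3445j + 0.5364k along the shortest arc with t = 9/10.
-0.2983 + 0.7768i - 0.2874j + 0.4743k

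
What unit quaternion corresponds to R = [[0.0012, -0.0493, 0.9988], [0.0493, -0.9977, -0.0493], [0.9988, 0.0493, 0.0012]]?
0.0349 + 0.7067i + 0.7067k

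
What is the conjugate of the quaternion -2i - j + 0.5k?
2i + j - 0.5k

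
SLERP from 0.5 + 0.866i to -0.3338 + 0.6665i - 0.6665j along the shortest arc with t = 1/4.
0.3123 + 0.9272i - 0.2069j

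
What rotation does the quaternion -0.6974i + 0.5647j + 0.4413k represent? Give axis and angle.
axis = (-0.6974, 0.5647, 0.4413), θ = π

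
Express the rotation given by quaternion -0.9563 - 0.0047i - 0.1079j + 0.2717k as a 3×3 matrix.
[[0.8291, 0.5207, 0.2038], [-0.5186, 0.8523, -0.0676], [-0.2089, -0.0496, 0.9767]]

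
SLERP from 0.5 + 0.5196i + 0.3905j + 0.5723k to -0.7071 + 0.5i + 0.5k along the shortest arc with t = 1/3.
0.0855 + 0.6464i + 0.3161j + 0.6891k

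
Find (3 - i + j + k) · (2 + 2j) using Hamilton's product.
4 - 4i + 8j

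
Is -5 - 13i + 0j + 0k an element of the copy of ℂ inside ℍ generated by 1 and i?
Yes. The quaternion -5 - 13i has j- and k-coefficients y = z = 0, so it lies in the complex subalgebra spanned by 1 and i.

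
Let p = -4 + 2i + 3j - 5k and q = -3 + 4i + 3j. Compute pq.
-5 - 7i - 41j + 9k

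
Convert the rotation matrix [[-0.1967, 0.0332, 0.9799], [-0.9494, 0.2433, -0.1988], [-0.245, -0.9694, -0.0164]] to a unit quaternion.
0.5075 - 0.3796i + 0.6034j - 0.484k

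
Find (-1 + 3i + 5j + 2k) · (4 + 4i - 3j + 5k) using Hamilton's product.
-11 + 39i + 16j - 26k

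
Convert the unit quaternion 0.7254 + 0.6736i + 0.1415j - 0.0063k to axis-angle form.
axis = (0.9786, 0.2056, -0.0092), θ = 87°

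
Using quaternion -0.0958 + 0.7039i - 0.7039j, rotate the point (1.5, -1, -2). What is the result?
(0.735, -1.765, 1.896)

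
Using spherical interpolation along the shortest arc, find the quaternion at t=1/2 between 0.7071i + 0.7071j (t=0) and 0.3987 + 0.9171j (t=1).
0.2196 + 0.3894i + 0.8945j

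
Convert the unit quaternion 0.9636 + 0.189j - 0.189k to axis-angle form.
axis = (0, √2/2, -√2/2), θ = 31°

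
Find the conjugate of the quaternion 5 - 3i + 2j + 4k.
5 + 3i - 2j - 4k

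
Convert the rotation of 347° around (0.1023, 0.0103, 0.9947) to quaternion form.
-0.9936 + 0.0116i + 0.0012j + 0.1126k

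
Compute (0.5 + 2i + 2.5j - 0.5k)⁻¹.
0.0465 - 0.186i - 0.2326j + 0.0465k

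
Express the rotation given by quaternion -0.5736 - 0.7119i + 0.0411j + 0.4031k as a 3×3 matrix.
[[0.6716, 0.4039, -0.6211], [-0.521, -0.3386, -0.7836], [-0.5268, 0.8498, -0.017]]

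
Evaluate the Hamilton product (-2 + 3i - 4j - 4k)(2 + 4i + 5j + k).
8 + 14i - 37j + 21k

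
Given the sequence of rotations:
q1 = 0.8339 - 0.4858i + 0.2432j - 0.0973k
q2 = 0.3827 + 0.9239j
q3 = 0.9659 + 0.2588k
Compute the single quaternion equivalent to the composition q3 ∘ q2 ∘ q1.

q2 · q1 = 0.0944 - 0.2758i + 0.8635j + 0.4116k
q3 · q2 · q1 = -0.0153 - 0.4899i + 0.7627j + 0.422k
-0.0153 - 0.4899i + 0.7627j + 0.422k


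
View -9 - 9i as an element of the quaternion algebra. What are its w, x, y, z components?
-9 - 9i + 0j + 0k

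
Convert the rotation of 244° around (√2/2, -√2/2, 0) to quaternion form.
-0.5299 + 0.5997i - 0.5997j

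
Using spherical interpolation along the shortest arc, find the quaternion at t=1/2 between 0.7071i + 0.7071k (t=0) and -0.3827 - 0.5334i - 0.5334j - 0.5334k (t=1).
0.2043 + 0.6623i + 0.2848j + 0.6623k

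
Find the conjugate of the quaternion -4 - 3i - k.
-4 + 3i + k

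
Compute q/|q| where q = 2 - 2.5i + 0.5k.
0.6172 - 0.7715i + 0.1543k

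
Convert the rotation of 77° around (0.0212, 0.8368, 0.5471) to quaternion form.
0.7826 + 0.0132i + 0.5209j + 0.3406k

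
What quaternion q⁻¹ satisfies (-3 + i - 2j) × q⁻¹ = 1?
-0.2143 - 0.0714i + 0.1429j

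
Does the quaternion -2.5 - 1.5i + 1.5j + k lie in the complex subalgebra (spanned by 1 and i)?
No. The quaternion -2.5 - 1.5i + 1.5j + k has j-coefficient y = 1.5 and k-coefficient z = 1, not both zero, so it does not lie in the complex subalgebra spanned by 1 and i.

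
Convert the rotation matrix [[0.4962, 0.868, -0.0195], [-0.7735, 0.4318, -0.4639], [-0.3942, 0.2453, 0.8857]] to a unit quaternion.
0.8387 + 0.2114i + 0.1117j - 0.4893k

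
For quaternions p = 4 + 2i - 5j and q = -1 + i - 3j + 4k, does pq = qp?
No: pq = -21 - 18i - 15j + 15k ≠ -21 + 22i + j + 17k = qp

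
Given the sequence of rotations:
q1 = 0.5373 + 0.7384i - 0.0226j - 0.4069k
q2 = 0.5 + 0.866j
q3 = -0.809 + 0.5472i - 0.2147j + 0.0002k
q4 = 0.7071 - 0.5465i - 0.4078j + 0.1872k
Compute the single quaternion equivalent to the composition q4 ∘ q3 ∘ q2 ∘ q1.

q2 · q1 = 0.2882 + 0.0168i + 0.454j - 0.8429k
q3 · q2 · q1 = -0.1447 + 0.325i + 0.0321j + 0.934k
q4 · q3 · q2 · q1 = -0.0865 - 0.078i + 0.653j + 0.7483k
-0.0865 - 0.078i + 0.653j + 0.7483k


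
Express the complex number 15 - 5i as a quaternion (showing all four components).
15 - 5i + 0j + 0k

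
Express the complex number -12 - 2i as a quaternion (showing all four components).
-12 - 2i + 0j + 0k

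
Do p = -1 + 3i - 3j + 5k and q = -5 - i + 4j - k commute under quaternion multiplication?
No: pq = 25 - 31i + 9j - 15k ≠ 25 + 3i + 13j - 33k = qp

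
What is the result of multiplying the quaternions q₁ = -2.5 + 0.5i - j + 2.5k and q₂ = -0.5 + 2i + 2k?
-4.75 - 7.25i + 4.5j - 4.25k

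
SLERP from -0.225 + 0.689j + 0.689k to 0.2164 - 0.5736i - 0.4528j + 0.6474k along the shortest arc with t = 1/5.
-0.1459 - 0.1685i + 0.5085j + 0.8317k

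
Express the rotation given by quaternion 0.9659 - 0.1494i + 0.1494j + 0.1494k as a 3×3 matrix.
[[0.9107, -0.3333, 0.244], [0.244, 0.9107, 0.3333], [-0.3333, -0.244, 0.9107]]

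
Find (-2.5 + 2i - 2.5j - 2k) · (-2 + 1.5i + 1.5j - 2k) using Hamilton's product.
1.75 + 0.25i + 2.25j + 15.75k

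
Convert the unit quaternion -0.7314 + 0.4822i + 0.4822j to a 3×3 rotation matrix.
[[0.535, 0.465, -0.7054], [0.465, 0.535, 0.7054], [0.7054, -0.7054, 0.0699]]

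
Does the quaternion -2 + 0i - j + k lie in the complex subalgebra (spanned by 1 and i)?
No. The quaternion -2 - j + k has j-coefficient y = -1 and k-coefficient z = 1, not both zero, so it does not lie in the complex subalgebra spanned by 1 and i.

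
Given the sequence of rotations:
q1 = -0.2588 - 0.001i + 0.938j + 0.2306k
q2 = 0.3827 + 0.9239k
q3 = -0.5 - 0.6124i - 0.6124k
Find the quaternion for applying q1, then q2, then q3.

q2 · q1 = -0.3121 - 0.867i + 0.358j - 0.1509k
q3 · q2 · q1 = -0.4673 + 0.8439i + 0.2595j + 0.0473k
-0.4673 + 0.8439i + 0.2595j + 0.0473k


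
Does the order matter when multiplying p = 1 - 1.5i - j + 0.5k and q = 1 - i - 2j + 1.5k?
Yes: pq = -3.25 - 3i - 1.25j + 4k ≠ -3.25 - 2i - 4.75j = qp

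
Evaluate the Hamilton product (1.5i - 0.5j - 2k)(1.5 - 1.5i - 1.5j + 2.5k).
6.5 - 2i - 1.5j - 6k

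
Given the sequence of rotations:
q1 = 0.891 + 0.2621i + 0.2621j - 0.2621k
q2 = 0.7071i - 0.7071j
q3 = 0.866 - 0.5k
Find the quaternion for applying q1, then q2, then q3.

q2 · q1 = 0.8154i - 0.4447j + 0.3707k
q3 · q2 · q1 = 0.1853 + 0.4838i - 0.7928j + 0.321k
0.1853 + 0.4838i - 0.7928j + 0.321k


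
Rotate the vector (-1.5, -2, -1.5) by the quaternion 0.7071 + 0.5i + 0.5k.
(-0.086, 0, -2.914)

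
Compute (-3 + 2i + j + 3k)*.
-3 - 2i - j - 3k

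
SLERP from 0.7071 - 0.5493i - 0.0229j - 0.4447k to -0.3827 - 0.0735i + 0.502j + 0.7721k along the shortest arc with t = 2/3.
0.5486 - 0.1566i - 0.3737j - 0.7314k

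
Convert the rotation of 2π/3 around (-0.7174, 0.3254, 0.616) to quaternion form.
0.5 - 0.6213i + 0.2818j + 0.5335k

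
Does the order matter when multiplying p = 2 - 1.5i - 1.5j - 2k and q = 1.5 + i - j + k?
Yes: pq = 5 - 3.75i - 4.75j + 2k ≠ 5 + 3.25i - 3.75j - 4k = qp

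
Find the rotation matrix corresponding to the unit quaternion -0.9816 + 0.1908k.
[[0.9272, 0.3746, 0], [-0.3746, 0.9272, 0], [0, 0, 1]]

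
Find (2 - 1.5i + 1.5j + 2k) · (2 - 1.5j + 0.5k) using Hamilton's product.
5.25 + 0.75i + 0.75j + 7.25k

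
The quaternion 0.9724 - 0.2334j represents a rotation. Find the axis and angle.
axis = (0, -1, 0), θ = 27°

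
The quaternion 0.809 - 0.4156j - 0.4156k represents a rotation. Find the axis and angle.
axis = (0, -√2/2, -√2/2), θ = 72°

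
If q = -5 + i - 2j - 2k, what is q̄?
-5 - i + 2j + 2k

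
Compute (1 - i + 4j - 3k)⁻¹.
0.037 + 0.037i - 0.1481j + 0.1111k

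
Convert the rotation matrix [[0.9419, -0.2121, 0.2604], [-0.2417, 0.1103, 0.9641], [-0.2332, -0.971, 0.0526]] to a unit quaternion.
0.7254 - 0.6669i + 0.1701j - 0.0102k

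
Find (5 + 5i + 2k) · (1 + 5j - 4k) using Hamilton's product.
13 - 5i + 45j + 7k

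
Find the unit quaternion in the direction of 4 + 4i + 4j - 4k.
0.5 + 0.5i + 0.5j - 0.5k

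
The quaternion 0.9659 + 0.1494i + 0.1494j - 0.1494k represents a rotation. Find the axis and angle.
axis = (√3/3, √3/3, -√3/3), θ = π/6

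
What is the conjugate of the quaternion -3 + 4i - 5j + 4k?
-3 - 4i + 5j - 4k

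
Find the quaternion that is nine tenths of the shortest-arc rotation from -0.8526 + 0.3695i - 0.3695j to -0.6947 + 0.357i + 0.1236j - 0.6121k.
-0.7351 + 0.3701i + 0.0723j - 0.5634k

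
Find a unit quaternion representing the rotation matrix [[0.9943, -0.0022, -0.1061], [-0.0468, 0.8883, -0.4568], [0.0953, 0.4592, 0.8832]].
0.9703 + 0.236i - 0.0519j - 0.0115k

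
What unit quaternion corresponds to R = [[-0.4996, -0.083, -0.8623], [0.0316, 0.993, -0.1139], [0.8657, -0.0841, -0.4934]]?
-0.5 - 0.0149i + 0.864j - 0.0573k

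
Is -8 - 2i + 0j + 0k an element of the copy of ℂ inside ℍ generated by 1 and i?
Yes. The quaternion -8 - 2i has j- and k-coefficients y = z = 0, so it lies in the complex subalgebra spanned by 1 and i.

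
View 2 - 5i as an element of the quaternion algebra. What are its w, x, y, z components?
2 - 5i + 0j + 0k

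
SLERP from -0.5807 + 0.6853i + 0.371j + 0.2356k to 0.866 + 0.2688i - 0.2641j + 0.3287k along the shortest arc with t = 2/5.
-0.847 + 0.354i + 0.3965j + 0.0035k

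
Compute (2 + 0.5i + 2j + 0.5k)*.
2 - 0.5i - 2j - 0.5k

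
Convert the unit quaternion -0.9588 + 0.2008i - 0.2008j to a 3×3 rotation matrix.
[[0.9194, -0.0806, 0.3851], [-0.0806, 0.9194, 0.3851], [-0.3851, -0.3851, 0.8387]]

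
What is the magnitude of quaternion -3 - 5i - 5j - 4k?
√75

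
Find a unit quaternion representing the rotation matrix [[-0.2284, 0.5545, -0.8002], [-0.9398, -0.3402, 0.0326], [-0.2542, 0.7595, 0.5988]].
0.5075 + 0.3581i - 0.269j - 0.7361k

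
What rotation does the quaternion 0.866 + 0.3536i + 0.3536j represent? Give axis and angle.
axis = (√2/2, √2/2, 0), θ = π/3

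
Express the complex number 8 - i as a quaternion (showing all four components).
8 - i + 0j + 0k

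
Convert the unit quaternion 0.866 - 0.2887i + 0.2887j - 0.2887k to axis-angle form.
axis = (-√3/3, √3/3, -√3/3), θ = π/3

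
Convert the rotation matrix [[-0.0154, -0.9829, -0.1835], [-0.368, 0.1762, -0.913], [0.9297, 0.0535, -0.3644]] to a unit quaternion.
-0.4462 - 0.5415i + 0.6237j - 0.3445k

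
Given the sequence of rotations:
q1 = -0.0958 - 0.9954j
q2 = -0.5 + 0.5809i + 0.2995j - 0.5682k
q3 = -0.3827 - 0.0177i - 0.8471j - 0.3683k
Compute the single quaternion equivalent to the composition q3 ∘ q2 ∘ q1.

q2 · q1 = 0.346 - 0.6212i + 0.469j - 0.5238k
q3 · q2 · q1 = 0.061 + 0.8481i - 0.2531j - 0.4615k
0.061 + 0.8481i - 0.2531j - 0.4615k


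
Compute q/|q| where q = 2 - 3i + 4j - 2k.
0.3482 - 0.5222i + 0.6963j - 0.3482k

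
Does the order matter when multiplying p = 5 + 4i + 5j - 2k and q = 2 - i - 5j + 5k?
Yes: pq = 49 + 18i - 33j + 6k ≠ 49 - 12i + 3j + 36k = qp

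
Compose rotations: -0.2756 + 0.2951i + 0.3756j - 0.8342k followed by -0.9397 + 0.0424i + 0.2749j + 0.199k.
0.3092 - 0.5931i - 0.3346j + 0.6639k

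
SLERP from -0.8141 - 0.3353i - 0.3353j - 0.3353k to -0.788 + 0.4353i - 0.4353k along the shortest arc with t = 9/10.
-0.8201 + 0.3637i - 0.0382j - 0.44k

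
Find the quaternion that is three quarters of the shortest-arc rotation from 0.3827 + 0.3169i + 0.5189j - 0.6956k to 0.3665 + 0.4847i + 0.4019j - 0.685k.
0.372 + 0.4444i + 0.4329j - 0.6904k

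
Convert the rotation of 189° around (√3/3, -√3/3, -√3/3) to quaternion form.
-0.0785 + 0.5756i - 0.5756j - 0.5756k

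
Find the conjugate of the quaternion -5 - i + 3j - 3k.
-5 + i - 3j + 3k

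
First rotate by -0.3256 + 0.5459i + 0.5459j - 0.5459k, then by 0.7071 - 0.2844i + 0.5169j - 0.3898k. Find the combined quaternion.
-0.5699 + 0.4092i - 0.1503j - 0.6965k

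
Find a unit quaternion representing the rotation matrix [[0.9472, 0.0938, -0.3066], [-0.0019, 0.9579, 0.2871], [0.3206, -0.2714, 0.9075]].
0.9763 - 0.143i - 0.1606j - 0.0245k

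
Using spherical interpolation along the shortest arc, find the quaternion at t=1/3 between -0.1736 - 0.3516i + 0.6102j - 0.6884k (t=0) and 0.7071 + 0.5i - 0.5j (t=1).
-0.3942 - 0.4444i + 0.6316j - 0.4983k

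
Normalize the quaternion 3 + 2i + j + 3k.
0.6255 + 0.417i + 0.2085j + 0.6255k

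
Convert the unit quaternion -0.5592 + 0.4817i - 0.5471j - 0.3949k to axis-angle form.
axis = (0.581, -0.6599, -0.4763), θ = 248°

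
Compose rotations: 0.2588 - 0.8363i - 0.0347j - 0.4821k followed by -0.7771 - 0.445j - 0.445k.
-0.4311 + 0.849i + 0.284j - 0.1127k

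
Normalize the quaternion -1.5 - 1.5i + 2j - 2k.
-0.4243 - 0.4243i + 0.5657j - 0.5657k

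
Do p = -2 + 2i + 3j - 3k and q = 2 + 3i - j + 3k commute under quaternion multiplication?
No: pq = 2 + 4i - 7j - 23k ≠ 2 - 8i + 23j - k = qp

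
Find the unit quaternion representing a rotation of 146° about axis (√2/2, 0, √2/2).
0.2924 + 0.6762i + 0.6762k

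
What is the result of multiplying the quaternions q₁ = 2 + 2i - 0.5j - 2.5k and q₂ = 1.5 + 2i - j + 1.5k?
2.25 + 3.75i - 10.75j - 1.75k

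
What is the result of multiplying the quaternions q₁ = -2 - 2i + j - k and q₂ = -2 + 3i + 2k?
12 - j - 5k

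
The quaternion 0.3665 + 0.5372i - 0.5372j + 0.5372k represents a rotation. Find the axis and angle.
axis = (√3/3, -√3/3, √3/3), θ = 137°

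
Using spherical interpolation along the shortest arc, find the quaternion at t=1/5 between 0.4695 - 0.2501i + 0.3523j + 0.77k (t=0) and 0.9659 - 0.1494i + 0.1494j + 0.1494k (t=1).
0.6107 - 0.243i + 0.3286j + 0.6783k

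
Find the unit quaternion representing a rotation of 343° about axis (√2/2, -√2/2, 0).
-0.989 + 0.1045i - 0.1045j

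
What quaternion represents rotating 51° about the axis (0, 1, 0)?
0.9026 + 0.4305j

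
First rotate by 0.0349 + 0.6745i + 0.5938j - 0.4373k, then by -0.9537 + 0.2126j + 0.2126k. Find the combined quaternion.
-0.0666 - 0.8625i - 0.4155j + 0.2811k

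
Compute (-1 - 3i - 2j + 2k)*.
-1 + 3i + 2j - 2k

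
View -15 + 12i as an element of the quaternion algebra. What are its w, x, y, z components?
-15 + 12i + 0j + 0k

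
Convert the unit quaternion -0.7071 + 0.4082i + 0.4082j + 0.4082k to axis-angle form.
axis = (√3/3, √3/3, √3/3), θ = 3π/2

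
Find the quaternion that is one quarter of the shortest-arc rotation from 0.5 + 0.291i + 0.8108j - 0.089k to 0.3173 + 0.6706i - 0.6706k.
0.5139 + 0.4497i + 0.6739j - 0.2818k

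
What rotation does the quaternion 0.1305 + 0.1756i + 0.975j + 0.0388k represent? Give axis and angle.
axis = (0.1771, 0.9834, 0.0391), θ = 165°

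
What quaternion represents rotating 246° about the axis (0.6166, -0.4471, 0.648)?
-0.5446 + 0.5171i - 0.375j + 0.5435k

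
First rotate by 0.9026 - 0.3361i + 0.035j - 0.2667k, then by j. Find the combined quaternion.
-0.035 - 0.2667i + 0.9026j + 0.3361k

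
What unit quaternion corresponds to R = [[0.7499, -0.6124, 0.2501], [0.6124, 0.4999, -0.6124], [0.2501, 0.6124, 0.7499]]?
0.866 + 0.3536i + 0.3536k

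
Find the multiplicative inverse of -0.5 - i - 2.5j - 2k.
-0.0435 + 0.087i + 0.2174j + 0.1739k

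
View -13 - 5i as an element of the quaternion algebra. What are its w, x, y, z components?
-13 - 5i + 0j + 0k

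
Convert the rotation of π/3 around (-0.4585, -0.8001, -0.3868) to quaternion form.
0.866 - 0.2293i - 0.4001j - 0.1934k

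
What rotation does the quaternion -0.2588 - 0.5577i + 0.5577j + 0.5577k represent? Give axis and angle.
axis = (-√3/3, √3/3, √3/3), θ = 7π/6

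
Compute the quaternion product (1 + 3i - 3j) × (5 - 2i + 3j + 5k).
20 - 2i - 27j + 8k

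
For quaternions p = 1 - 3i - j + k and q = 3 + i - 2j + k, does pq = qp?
No: pq = 3 - 7i - j + 11k ≠ 3 - 9i - 9j - 3k = qp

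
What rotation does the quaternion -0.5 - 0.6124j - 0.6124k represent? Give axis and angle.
axis = (0, -√2/2, -√2/2), θ = 4π/3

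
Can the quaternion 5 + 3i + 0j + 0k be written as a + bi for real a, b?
Yes. The quaternion 5 + 3i has j- and k-coefficients y = z = 0, so it lies in the complex subalgebra spanned by 1 and i.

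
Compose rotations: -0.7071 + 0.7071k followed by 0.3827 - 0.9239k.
0.3827 + 0.9239k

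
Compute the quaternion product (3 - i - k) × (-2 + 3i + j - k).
-4 + 12i - j - 2k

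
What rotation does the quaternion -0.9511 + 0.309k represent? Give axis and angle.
axis = (0, 0, 1), θ = 324°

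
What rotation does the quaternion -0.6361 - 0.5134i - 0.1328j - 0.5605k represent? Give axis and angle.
axis = (-0.6654, -0.1721, -0.7264), θ = 259°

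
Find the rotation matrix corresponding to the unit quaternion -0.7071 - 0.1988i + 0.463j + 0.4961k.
[[0.079, 0.5175, -0.852], [-0.8857, 0.4287, 0.1782], [0.4575, 0.7405, 0.4922]]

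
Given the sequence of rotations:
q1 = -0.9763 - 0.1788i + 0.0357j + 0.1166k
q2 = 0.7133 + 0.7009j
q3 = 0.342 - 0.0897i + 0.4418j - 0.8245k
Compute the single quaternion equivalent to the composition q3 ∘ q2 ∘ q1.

q2 · q1 = -0.7214 - 0.0458i - 0.6588j + 0.2085k
q3 · q2 · q1 = 0.2121 - 0.402i - 0.4876j + 0.7454k
0.2121 - 0.402i - 0.4876j + 0.7454k


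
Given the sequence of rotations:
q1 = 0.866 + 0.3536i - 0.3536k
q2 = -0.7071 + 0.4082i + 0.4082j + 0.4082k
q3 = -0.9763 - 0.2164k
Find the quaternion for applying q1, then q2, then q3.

q2 · q1 = -0.6123 - 0.0409i + 0.6422j + 0.4592k
q3 · q2 · q1 = 0.6972 + 0.1789i - 0.6181j - 0.3158k
0.6972 + 0.1789i - 0.6181j - 0.3158k
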